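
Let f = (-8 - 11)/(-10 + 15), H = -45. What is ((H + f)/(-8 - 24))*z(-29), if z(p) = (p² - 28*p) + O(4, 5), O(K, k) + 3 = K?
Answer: 50447/20 ≈ 2522.4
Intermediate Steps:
f = -19/5 ≈ -3.8000
O(K, k) = -3 + K
z(p) = 1 + p² - 28*p (z(p) = (p² - 28*p) + (-3 + 4) = (p² - 28*p) + 1 = 1 + p² - 28*p)
((H + f)/(-8 - 24))*z(-29) = ((-45 - 19/5)/(-8 - 24))*(1 + (-29)² - 28*(-29)) = (-244/5/(-32))*(1 + 841 + 812) = -244/5*(-1/32)*1654 = (61/40)*1654 = 50447/20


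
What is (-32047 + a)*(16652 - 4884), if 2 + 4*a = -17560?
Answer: -428796500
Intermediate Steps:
a = -8781/2 (a = -½ + (¼)*(-17560) = -½ - 4390 = -8781/2 ≈ -4390.5)
(-32047 + a)*(16652 - 4884) = (-32047 - 8781/2)*(16652 - 4884) = -72875/2*11768 = -428796500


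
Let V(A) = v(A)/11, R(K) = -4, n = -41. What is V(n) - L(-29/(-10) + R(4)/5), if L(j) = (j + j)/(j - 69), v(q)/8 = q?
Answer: -72990/2453 ≈ -29.755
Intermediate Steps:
v(q) = 8*q
L(j) = 2*j/(-69 + j) (L(j) = (2*j)/(-69 + j) = 2*j/(-69 + j))
V(A) = 8*A/11 (V(A) = (8*A)/11 = (8*A)*(1/11) = 8*A/11)
V(n) - L(-29/(-10) + R(4)/5) = (8/11)*(-41) - 2*(-29/(-10) - 4/5)/(-69 + (-29/(-10) - 4/5)) = -328/11 - 2*(-29*(-⅒) - 4*⅕)/(-69 + (-29*(-⅒) - 4*⅕)) = -328/11 - 2*(29/10 - ⅘)/(-69 + (29/10 - ⅘)) = -328/11 - 2*21/(10*(-69 + 21/10)) = -328/11 - 2*21/(10*(-669/10)) = -328/11 - 2*21*(-10)/(10*669) = -328/11 - 1*(-14/223) = -328/11 + 14/223 = -72990/2453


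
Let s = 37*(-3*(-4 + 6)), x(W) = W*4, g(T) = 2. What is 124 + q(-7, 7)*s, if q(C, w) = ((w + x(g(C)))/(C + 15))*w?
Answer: -11159/4 ≈ -2789.8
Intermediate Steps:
x(W) = 4*W
q(C, w) = w*(8 + w)/(15 + C) (q(C, w) = ((w + 4*2)/(C + 15))*w = ((w + 8)/(15 + C))*w = ((8 + w)/(15 + C))*w = w*(8 + w)/(15 + C))
s = -222 (s = 37*(-3*2) = 37*(-6) = -222)
124 + q(-7, 7)*s = 124 + (7*(8 + 7)/(15 - 7))*(-222) = 124 + (7*15/8)*(-222) = 124 + (7*(⅛)*15)*(-222) = 124 + (105/8)*(-222) = 124 - 11655/4 = -11159/4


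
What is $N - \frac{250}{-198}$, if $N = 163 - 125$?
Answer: $\frac{3887}{99} \approx 39.263$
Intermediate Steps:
$N = 38$
$N - \frac{250}{-198} = 38 - \frac{250}{-198} = 38 - - \frac{125}{99} = 38 + \frac{125}{99} = \frac{3887}{99}$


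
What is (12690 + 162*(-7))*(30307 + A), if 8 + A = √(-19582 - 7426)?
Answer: 350135244 + 92448*I*√422 ≈ 3.5014e+8 + 1.8991e+6*I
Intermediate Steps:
A = -8 + 8*I*√422 (A = -8 + √(-19582 - 7426) = -8 + √(-27008) = -8 + 8*I*√422 ≈ -8.0 + 164.34*I)
(12690 + 162*(-7))*(30307 + A) = (12690 + 162*(-7))*(30307 + (-8 + 8*I*√422)) = (12690 - 1134)*(30299 + 8*I*√422) = 11556*(30299 + 8*I*√422) = 350135244 + 92448*I*√422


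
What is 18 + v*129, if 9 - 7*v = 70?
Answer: -7743/7 ≈ -1106.1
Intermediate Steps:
v = -61/7 (v = 9/7 - ⅐*70 = 9/7 - 10 = -61/7 ≈ -8.7143)
18 + v*129 = 18 - 61/7*129 = 18 - 7869/7 = -7743/7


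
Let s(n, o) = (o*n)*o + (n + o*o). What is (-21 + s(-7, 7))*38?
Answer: -12236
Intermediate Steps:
s(n, o) = n + o² + n*o² (s(n, o) = (n*o)*o + (n + o²) = n*o² + (n + o²) = n + o² + n*o²)
(-21 + s(-7, 7))*38 = (-21 + (-7 + 7² - 7*7²))*38 = (-21 + (-7 + 49 - 7*49))*38 = (-21 + (-7 + 49 - 343))*38 = (-21 - 301)*38 = -322*38 = -12236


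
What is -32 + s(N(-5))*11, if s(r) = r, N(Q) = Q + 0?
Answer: -87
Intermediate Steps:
N(Q) = Q
-32 + s(N(-5))*11 = -32 - 5*11 = -32 - 55 = -87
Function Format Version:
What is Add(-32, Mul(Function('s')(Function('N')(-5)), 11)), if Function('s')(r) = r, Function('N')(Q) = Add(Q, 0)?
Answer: -87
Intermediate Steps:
Function('N')(Q) = Q
Add(-32, Mul(Function('s')(Function('N')(-5)), 11)) = Add(-32, Mul(-5, 11)) = Add(-32, -55) = -87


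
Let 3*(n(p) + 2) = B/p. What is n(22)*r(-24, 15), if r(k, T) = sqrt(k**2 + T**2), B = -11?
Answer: -13*sqrt(89)/2 ≈ -61.321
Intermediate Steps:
n(p) = -2 - 11/(3*p) (n(p) = -2 + (-11/p)/3 = -2 - 11/(3*p))
r(k, T) = sqrt(T**2 + k**2)
n(22)*r(-24, 15) = (-2 - 11/3/22)*sqrt(15**2 + (-24)**2) = (-2 - 11/3*1/22)*sqrt(225 + 576) = (-2 - 1/6)*sqrt(801) = -13*sqrt(89)/2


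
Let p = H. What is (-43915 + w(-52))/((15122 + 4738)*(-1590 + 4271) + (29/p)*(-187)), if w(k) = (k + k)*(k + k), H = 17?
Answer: -33099/53244341 ≈ -0.00062164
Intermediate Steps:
p = 17
w(k) = 4*k**2 (w(k) = (2*k)*(2*k) = 4*k**2)
(-43915 + w(-52))/((15122 + 4738)*(-1590 + 4271) + (29/p)*(-187)) = (-43915 + 4*(-52)**2)/((15122 + 4738)*(-1590 + 4271) + (29/17)*(-187)) = (-43915 + 4*2704)/(19860*2681 + (29*(1/17))*(-187)) = (-43915 + 10816)/(53244660 + (29/17)*(-187)) = -33099/(53244660 - 319) = -33099/53244341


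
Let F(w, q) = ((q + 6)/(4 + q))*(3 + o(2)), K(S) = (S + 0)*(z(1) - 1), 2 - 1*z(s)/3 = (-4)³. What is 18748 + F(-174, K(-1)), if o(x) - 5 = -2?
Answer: 3619510/193 ≈ 18754.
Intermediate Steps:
o(x) = 3 (o(x) = 5 - 2 = 3)
z(s) = 198 (z(s) = 6 - 3*(-4)³ = 6 - 3*(-64) = 6 + 192 = 198)
K(S) = 197*S (K(S) = (S + 0)*(198 - 1) = S*197 = 197*S)
F(w, q) = 6*(6 + q)/(4 + q) (F(w, q) = ((q + 6)/(4 + q))*(3 + 3) = ((6 + q)/(4 + q))*6 = 6*(6 + q)/(4 + q))
18748 + F(-174, K(-1)) = 18748 + 6*(6 + 197*(-1))/(4 + 197*(-1)) = 18748 + 6*(6 - 197)/(4 - 197) = 18748 + 6*(-191)/(-193) = 18748 + 6*(-1/193)*(-191) = 18748 + 1146/193 = 3619510/193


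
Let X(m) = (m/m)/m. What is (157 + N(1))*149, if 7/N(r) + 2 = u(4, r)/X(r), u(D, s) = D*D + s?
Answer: 351938/15 ≈ 23463.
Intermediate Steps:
X(m) = 1/m
u(D, s) = s + D² (u(D, s) = D² + s = s + D²)
N(r) = 7/(-2 + r*(16 + r)) (N(r) = 7/(-2 + (r + 4²)/(1/r)) = 7/(-2 + (r + 16)*r) = 7/(-2 + (16 + r)*r) = 7/(-2 + r*(16 + r)))
(157 + N(1))*149 = (157 + 7/(-2 + 1*(16 + 1)))*149 = (157 + 7/(-2 + 1*17))*149 = (157 + 7/(-2 + 17))*149 = (157 + 7/15)*149 = (2362/15)*149 = 351938/15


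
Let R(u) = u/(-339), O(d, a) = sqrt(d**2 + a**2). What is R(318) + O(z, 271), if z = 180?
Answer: -106/113 + sqrt(105841) ≈ 324.39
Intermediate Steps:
O(d, a) = sqrt(a**2 + d**2)
R(u) = -u/339 (R(u) = u*(-1/339) = -u/339)
R(318) + O(z, 271) = -1/339*318 + sqrt(271**2 + 180**2) = -106/113 + sqrt(73441 + 32400) = -106/113 + sqrt(105841)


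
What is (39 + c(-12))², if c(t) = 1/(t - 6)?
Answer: 491401/324 ≈ 1516.7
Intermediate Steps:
c(t) = 1/(-6 + t)
(39 + c(-12))² = (39 + 1/(-6 - 12))² = (39 + 1/(-18))² = (39 - 1/18)² = (701/18)² = 491401/324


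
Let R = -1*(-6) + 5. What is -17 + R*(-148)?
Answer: -1645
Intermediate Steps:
R = 11 (R = 6 + 5 = 11)
-17 + R*(-148) = -17 + 11*(-148) = -17 - 1628 = -1645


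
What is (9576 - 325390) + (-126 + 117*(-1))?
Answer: -316057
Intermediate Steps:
(9576 - 325390) + (-126 + 117*(-1)) = -315814 + (-126 - 117) = -315814 - 243 = -316057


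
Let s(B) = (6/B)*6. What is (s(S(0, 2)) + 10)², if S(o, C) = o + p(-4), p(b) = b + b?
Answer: 121/4 ≈ 30.250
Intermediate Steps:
p(b) = 2*b
S(o, C) = -8 + o (S(o, C) = o + 2*(-4) = o - 8 = -8 + o)
s(B) = 36/B
(s(S(0, 2)) + 10)² = (36/(-8 + 0) + 10)² = (36/(-8) + 10)² = (36*(-⅛) + 10)² = (-9/2 + 10)² = (11/2)² = 121/4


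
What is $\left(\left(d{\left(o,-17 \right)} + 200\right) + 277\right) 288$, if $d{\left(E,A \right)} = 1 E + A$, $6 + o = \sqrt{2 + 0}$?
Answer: $130752 + 288 \sqrt{2} \approx 1.3116 \cdot 10^{5}$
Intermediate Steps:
$o = -6 + \sqrt{2}$ ($o = -6 + \sqrt{2 + 0} = -6 + \sqrt{2} \approx -4.5858$)
$d{\left(E,A \right)} = A + E$ ($d{\left(E,A \right)} = E + A = A + E$)
$\left(\left(d{\left(o,-17 \right)} + 200\right) + 277\right) 288 = \left(\left(\left(-17 - \left(6 - \sqrt{2}\right)\right) + 200\right) + 277\right) 288 = \left(\left(\left(-23 + \sqrt{2}\right) + 200\right) + 277\right) 288 = \left(\left(177 + \sqrt{2}\right) + 277\right) 288 = \left(454 + \sqrt{2}\right) 288 = 130752 + 288 \sqrt{2}$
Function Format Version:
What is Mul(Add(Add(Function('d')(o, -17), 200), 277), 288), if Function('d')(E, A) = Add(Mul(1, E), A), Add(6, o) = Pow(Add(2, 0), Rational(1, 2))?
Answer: Add(130752, Mul(288, Pow(2, Rational(1, 2)))) ≈ 1.3116e+5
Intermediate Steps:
o = Add(-6, Pow(2, Rational(1, 2))) (o = Add(-6, Pow(Add(2, 0), Rational(1, 2))) = Add(-6, Pow(2, Rational(1, 2))) ≈ -4.5858)
Function('d')(E, A) = Add(A, E) (Function('d')(E, A) = Add(E, A) = Add(A, E))
Mul(Add(Add(Function('d')(o, -17), 200), 277), 288) = Mul(Add(Add(Add(-17, Add(-6, Pow(2, Rational(1, 2)))), 200), 277), 288) = Mul(Add(Add(Add(-23, Pow(2, Rational(1, 2))), 200), 277), 288) = Mul(Add(Add(177, Pow(2, Rational(1, 2))), 277), 288) = Mul(Add(454, Pow(2, Rational(1, 2))), 288) = Add(130752, Mul(288, Pow(2, Rational(1, 2))))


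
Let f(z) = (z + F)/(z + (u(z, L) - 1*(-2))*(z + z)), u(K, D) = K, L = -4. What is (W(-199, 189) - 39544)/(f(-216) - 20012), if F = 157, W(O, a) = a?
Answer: 3629790360/1845746843 ≈ 1.9666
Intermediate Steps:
f(z) = (157 + z)/(z + 2*z*(2 + z)) (f(z) = (z + 157)/(z + (z - 1*(-2))*(z + z)) = (157 + z)/(z + (z + 2)*(2*z)) = (157 + z)/(z + (2 + z)*(2*z)) = (157 + z)/(z + 2*z*(2 + z)))
(W(-199, 189) - 39544)/(f(-216) - 20012) = (189 - 39544)/((157 - 216)/((-216)*(5 + 2*(-216))) - 20012) = -39355/(-1/216*(-59)/(5 - 432) - 20012) = -39355/(-1/216*(-59)/(-427) - 20012) = -39355/(-1/216*(-1/427)*(-59) - 20012) = -39355/(-59/92232 - 20012) = -39355/(-1845746843/92232) = -39355*(-92232/1845746843) = 3629790360/1845746843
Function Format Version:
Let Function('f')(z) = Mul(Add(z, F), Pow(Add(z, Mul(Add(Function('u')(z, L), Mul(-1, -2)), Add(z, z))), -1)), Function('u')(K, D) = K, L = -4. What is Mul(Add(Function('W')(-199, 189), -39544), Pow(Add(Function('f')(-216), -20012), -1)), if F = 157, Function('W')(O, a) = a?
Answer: Rational(3629790360, 1845746843) ≈ 1.9666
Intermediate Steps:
Function('f')(z) = Mul(Pow(Add(z, Mul(2, z, Add(2, z))), -1), Add(157, z)) (Function('f')(z) = Mul(Add(z, 157), Pow(Add(z, Mul(Add(z, Mul(-1, -2)), Add(z, z))), -1)) = Mul(Add(157, z), Pow(Add(z, Mul(Add(z, 2), Mul(2, z))), -1)) = Mul(Add(157, z), Pow(Add(z, Mul(Add(2, z), Mul(2, z))), -1)) = Mul(Add(157, z), Pow(Add(z, Mul(2, z, Add(2, z))), -1)) = Mul(Pow(Add(z, Mul(2, z, Add(2, z))), -1), Add(157, z)))
Mul(Add(Function('W')(-199, 189), -39544), Pow(Add(Function('f')(-216), -20012), -1)) = Mul(Add(189, -39544), Pow(Add(Mul(Pow(-216, -1), Pow(Add(5, Mul(2, -216)), -1), Add(157, -216)), -20012), -1)) = Mul(-39355, Pow(Add(Mul(Rational(-1, 216), Pow(Add(5, -432), -1), -59), -20012), -1)) = Mul(-39355, Pow(Add(Mul(Rational(-1, 216), Pow(-427, -1), -59), -20012), -1)) = Mul(-39355, Pow(Add(Mul(Rational(-1, 216), Rational(-1, 427), -59), -20012), -1)) = Mul(-39355, Pow(Add(Rational(-59, 92232), -20012), -1)) = Mul(-39355, Pow(Rational(-1845746843, 92232), -1)) = Mul(-39355, Rational(-92232, 1845746843)) = Rational(3629790360, 1845746843)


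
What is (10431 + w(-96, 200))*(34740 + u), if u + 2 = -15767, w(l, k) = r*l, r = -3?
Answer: 203350149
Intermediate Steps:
w(l, k) = -3*l
u = -15769 (u = -2 - 15767 = -15769)
(10431 + w(-96, 200))*(34740 + u) = (10431 - 3*(-96))*(34740 - 15769) = (10431 + 288)*18971 = 10719*18971 = 203350149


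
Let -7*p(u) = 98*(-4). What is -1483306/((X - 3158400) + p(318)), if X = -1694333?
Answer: 1483306/4852677 ≈ 0.30567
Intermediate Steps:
p(u) = 56 (p(u) = -14*(-4) = -⅐*(-392) = 56)
-1483306/((X - 3158400) + p(318)) = -1483306/((-1694333 - 3158400) + 56) = -1483306/(-4852733 + 56) = -1483306/(-4852677) = -1483306*(-1/4852677) = 1483306/4852677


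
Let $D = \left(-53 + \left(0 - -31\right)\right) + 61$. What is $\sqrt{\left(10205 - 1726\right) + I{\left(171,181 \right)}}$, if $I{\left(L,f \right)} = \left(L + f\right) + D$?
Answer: $\sqrt{8870} \approx 94.181$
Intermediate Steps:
$D = 39$ ($D = \left(-53 + \left(0 + 31\right)\right) + 61 = \left(-53 + 31\right) + 61 = -22 + 61 = 39$)
$I{\left(L,f \right)} = 39 + L + f$ ($I{\left(L,f \right)} = \left(L + f\right) + 39 = 39 + L + f$)
$\sqrt{\left(10205 - 1726\right) + I{\left(171,181 \right)}} = \sqrt{\left(10205 - 1726\right) + \left(39 + 171 + 181\right)} = \sqrt{\left(10205 - 1726\right) + 391} = \sqrt{8479 + 391} = \sqrt{8870}$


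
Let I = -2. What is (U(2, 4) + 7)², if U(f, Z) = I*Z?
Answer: 1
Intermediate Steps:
U(f, Z) = -2*Z
(U(2, 4) + 7)² = (-2*4 + 7)² = (-8 + 7)² = (-1)² = 1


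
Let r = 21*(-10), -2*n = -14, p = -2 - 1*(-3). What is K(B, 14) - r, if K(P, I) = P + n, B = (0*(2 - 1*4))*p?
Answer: 217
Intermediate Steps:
p = 1 (p = -2 + 3 = 1)
n = 7 (n = -1/2*(-14) = 7)
B = 0 (B = (0*(2 - 1*4))*1 = (0*(2 - 4))*1 = (0*(-2))*1 = 0*1 = 0)
K(P, I) = 7 + P (K(P, I) = P + 7 = 7 + P)
r = -210
K(B, 14) - r = (7 + 0) - 1*(-210) = 7 + 210 = 217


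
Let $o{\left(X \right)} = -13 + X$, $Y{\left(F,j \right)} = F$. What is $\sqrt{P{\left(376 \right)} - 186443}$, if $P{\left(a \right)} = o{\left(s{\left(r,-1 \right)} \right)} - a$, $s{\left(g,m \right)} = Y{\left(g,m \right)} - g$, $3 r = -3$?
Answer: $4 i \sqrt{11677} \approx 432.24 i$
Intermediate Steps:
$r = -1$ ($r = \frac{1}{3} \left(-3\right) = -1$)
$s{\left(g,m \right)} = 0$ ($s{\left(g,m \right)} = g - g = 0$)
$P{\left(a \right)} = -13 - a$ ($P{\left(a \right)} = \left(-13 + 0\right) - a = -13 - a$)
$\sqrt{P{\left(376 \right)} - 186443} = \sqrt{\left(-13 - 376\right) - 186443} = \sqrt{-389 - 186443} = \sqrt{-186832} = 4 i \sqrt{11677}$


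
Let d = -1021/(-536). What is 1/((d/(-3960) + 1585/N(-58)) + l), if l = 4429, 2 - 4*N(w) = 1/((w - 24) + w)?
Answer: 596439360/4525613894539 ≈ 0.00013179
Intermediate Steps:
N(w) = ½ - 1/(4*(-24 + 2*w)) (N(w) = ½ - 1/(4*((w - 24) + w)) = ½ - 1/(4*((-24 + w) + w)) = ½ - 1/(4*(-24 + 2*w)))
d = 1021/536 (d = -1021*(-1/536) = 1021/536 ≈ 1.9049)
1/((d/(-3960) + 1585/N(-58)) + l) = 1/(((1021/536)/(-3960) + 1585/(((-49 + 4*(-58))/(8*(-12 - 58))))) + 4429) = 1/(((1021/536)*(-1/3960) + 1585/(((⅛)*(-49 - 232)/(-70)))) + 4429) = 1/((-1021/2122560 + 1585/(((⅛)*(-1/70)*(-281)))) + 4429) = 1/((-1021/2122560 + 1585/(281/560)) + 4429) = 1/((-1021/2122560 + 1585*(560/281)) + 4429) = 1/((-1021/2122560 + 887600/281) + 4429) = 1/(1883983969099/596439360 + 4429) = 1/(4525613894539/596439360) = 596439360/4525613894539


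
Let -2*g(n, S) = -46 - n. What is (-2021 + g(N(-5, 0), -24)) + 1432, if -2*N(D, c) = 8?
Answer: -568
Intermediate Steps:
N(D, c) = -4 (N(D, c) = -½*8 = -4)
g(n, S) = 23 + n/2 (g(n, S) = -(-46 - n)/2 = 23 + n/2)
(-2021 + g(N(-5, 0), -24)) + 1432 = (-2021 + (23 + (½)*(-4))) + 1432 = (-2021 + (23 - 2)) + 1432 = (-2021 + 21) + 1432 = -2000 + 1432 = -568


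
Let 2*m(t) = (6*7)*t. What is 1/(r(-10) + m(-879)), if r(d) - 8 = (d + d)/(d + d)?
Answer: -1/18450 ≈ -5.4201e-5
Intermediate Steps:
m(t) = 21*t (m(t) = ((6*7)*t)/2 = (42*t)/2 = 21*t)
r(d) = 9 (r(d) = 8 + (d + d)/(d + d) = 8 + (2*d)/((2*d)) = 8 + (2*d)*(1/(2*d)) = 8 + 1 = 9)
1/(r(-10) + m(-879)) = 1/(9 + 21*(-879)) = 1/(9 - 18459) = 1/(-18450) = -1/18450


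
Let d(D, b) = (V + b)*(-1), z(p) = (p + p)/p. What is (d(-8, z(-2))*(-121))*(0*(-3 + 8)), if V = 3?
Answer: 0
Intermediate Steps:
z(p) = 2 (z(p) = (2*p)/p = 2)
d(D, b) = -3 - b (d(D, b) = (3 + b)*(-1) = -3 - b)
(d(-8, z(-2))*(-121))*(0*(-3 + 8)) = ((-3 - 1*2)*(-121))*(0*(-3 + 8)) = ((-3 - 2)*(-121))*(0*5) = -5*(-121)*0 = 605*0 = 0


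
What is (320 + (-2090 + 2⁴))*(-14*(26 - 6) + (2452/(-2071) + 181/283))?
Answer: 288401634170/586093 ≈ 4.9208e+5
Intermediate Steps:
(320 + (-2090 + 2⁴))*(-14*(26 - 6) + (2452/(-2071) + 181/283)) = (320 + (-2090 + 16))*(-14*20 + (2452*(-1/2071) + 181*(1/283))) = (320 - 2074)*(-280 + (-2452/2071 + 181/283)) = -1754*(-280 - 319065/586093) = -1754*(-164425105/586093) = 288401634170/586093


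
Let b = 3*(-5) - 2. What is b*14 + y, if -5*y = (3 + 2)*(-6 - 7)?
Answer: -225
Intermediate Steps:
y = 13 (y = -(3 + 2)*(-6 - 7)/5 = -(-13) = -⅕*(-65) = 13)
b = -17 (b = -15 - 2 = -17)
b*14 + y = -17*14 + 13 = -238 + 13 = -225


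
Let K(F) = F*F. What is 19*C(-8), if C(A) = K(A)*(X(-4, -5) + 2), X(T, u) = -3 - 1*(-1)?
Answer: 0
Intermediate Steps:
K(F) = F²
X(T, u) = -2 (X(T, u) = -3 + 1 = -2)
C(A) = 0 (C(A) = A²*(-2 + 2) = A²*0 = 0)
19*C(-8) = 19*0 = 0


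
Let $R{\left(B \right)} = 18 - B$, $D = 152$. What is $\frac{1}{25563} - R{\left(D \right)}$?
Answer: $\frac{3425443}{25563} \approx 134.0$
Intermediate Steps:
$\frac{1}{25563} - R{\left(D \right)} = \frac{1}{25563} - \left(18 - 152\right) = \frac{1}{25563} - -134 = \frac{1}{25563} + 134 = \frac{3425443}{25563}$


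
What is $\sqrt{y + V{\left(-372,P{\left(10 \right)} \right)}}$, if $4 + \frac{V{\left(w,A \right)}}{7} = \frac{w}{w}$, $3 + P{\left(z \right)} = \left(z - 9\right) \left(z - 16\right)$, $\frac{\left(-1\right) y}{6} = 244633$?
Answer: $3 i \sqrt{163091} \approx 1211.5 i$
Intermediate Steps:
$y = -1467798$ ($y = \left(-6\right) 244633 = -1467798$)
$P{\left(z \right)} = -3 + \left(-16 + z\right) \left(-9 + z\right)$ ($P{\left(z \right)} = -3 + \left(z - 9\right) \left(z - 16\right) = -3 + \left(-9 + z\right) \left(-16 + z\right) = -3 + \left(-16 + z\right) \left(-9 + z\right)$)
$V{\left(w,A \right)} = -21$ ($V{\left(w,A \right)} = -28 + 7 \frac{w}{w} = -28 + 7 \cdot 1 = -28 + 7 = -21$)
$\sqrt{y + V{\left(-372,P{\left(10 \right)} \right)}} = \sqrt{-1467798 - 21} = \sqrt{-1467819} = 3 i \sqrt{163091}$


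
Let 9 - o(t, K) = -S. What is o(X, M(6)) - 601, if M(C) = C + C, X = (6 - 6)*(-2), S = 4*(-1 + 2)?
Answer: -588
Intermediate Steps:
S = 4 (S = 4*1 = 4)
X = 0 (X = 0*(-2) = 0)
M(C) = 2*C
o(t, K) = 13 (o(t, K) = 9 - (-1)*4 = 9 - 1*(-4) = 9 + 4 = 13)
o(X, M(6)) - 601 = 13 - 601 = -588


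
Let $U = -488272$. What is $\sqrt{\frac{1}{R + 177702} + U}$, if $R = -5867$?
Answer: $\frac{3 i \sqrt{1601926424701485}}{171835} \approx 698.76 i$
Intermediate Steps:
$\sqrt{\frac{1}{R + 177702} + U} = \sqrt{\frac{1}{-5867 + 177702} - 488272} = \sqrt{\frac{1}{171835} - 488272} = \sqrt{- \frac{83902219119}{171835}} = \frac{3 i \sqrt{1601926424701485}}{171835}$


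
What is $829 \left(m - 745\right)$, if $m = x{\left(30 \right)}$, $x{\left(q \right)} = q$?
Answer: $-592735$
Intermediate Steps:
$m = 30$
$829 \left(m - 745\right) = 829 \left(30 - 745\right) = 829 \left(-715\right) = -592735$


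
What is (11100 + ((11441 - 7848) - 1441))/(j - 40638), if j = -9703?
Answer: -13252/50341 ≈ -0.26324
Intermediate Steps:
(11100 + ((11441 - 7848) - 1441))/(j - 40638) = (11100 + ((11441 - 7848) - 1441))/(-9703 - 40638) = (11100 + (3593 - 1441))/(-50341) = (11100 + 2152)*(-1/50341) = 13252*(-1/50341) = -13252/50341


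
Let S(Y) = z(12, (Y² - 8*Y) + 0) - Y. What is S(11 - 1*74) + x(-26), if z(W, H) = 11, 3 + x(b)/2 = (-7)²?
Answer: 166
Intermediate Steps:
x(b) = 92 (x(b) = -6 + 2*(-7)² = -6 + 2*49 = -6 + 98 = 92)
S(Y) = 11 - Y
S(11 - 1*74) + x(-26) = (11 - (11 - 1*74)) + 92 = (11 - (11 - 74)) + 92 = (11 - 1*(-63)) + 92 = (11 + 63) + 92 = 74 + 92 = 166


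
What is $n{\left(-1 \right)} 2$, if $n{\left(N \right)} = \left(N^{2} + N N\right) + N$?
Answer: $2$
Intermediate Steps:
$n{\left(N \right)} = N + 2 N^{2}$ ($n{\left(N \right)} = \left(N^{2} + N^{2}\right) + N = 2 N^{2} + N = N + 2 N^{2}$)
$n{\left(-1 \right)} 2 = - (1 + 2 \left(-1\right)) 2 = - (1 - 2) 2 = \left(-1\right) \left(-1\right) 2 = 1 \cdot 2 = 2$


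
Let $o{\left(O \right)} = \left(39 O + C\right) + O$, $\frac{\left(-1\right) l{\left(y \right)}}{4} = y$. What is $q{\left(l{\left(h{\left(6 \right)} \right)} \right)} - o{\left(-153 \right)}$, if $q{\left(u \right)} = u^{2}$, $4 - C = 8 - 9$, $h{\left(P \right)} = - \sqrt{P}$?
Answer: $6211$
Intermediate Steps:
$l{\left(y \right)} = - 4 y$
$C = 5$ ($C = 4 - \left(8 - 9\right) = 4 - -1 = 4 + 1 = 5$)
$o{\left(O \right)} = 5 + 40 O$ ($o{\left(O \right)} = \left(39 O + 5\right) + O = \left(5 + 39 O\right) + O = 5 + 40 O$)
$q{\left(l{\left(h{\left(6 \right)} \right)} \right)} - o{\left(-153 \right)} = \left(- 4 \left(- \sqrt{6}\right)\right)^{2} - \left(5 + 40 \left(-153\right)\right) = \left(4 \sqrt{6}\right)^{2} - \left(5 - 6120\right) = 96 - -6115 = 96 + 6115 = 6211$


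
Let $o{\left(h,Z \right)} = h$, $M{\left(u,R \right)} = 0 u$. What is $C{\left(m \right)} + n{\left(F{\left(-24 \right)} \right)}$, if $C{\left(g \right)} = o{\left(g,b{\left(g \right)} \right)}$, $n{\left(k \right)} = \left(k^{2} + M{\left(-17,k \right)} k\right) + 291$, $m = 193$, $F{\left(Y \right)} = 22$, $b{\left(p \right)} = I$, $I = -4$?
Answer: $968$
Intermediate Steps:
$M{\left(u,R \right)} = 0$
$b{\left(p \right)} = -4$
$n{\left(k \right)} = 291 + k^{2}$ ($n{\left(k \right)} = \left(k^{2} + 0 k\right) + 291 = \left(k^{2} + 0\right) + 291 = k^{2} + 291 = 291 + k^{2}$)
$C{\left(g \right)} = g$
$C{\left(m \right)} + n{\left(F{\left(-24 \right)} \right)} = 193 + \left(291 + 22^{2}\right) = 193 + \left(291 + 484\right) = 193 + 775 = 968$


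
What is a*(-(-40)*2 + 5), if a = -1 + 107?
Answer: 9010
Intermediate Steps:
a = 106
a*(-(-40)*2 + 5) = 106*(-(-40)*2 + 5) = 106*(-8*(-10) + 5) = 106*(80 + 5) = 106*85 = 9010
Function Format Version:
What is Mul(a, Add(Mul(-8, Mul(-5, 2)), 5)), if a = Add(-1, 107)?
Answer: 9010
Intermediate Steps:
a = 106
Mul(a, Add(Mul(-8, Mul(-5, 2)), 5)) = Mul(106, Add(Mul(-8, Mul(-5, 2)), 5)) = Mul(106, Add(Mul(-8, -10), 5)) = Mul(106, Add(80, 5)) = Mul(106, 85) = 9010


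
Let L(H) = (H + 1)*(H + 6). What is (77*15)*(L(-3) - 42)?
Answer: -55440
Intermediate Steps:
L(H) = (1 + H)*(6 + H)
(77*15)*(L(-3) - 42) = (77*15)*((6 + (-3)² + 7*(-3)) - 42) = 1155*((6 + 9 - 21) - 42) = 1155*(-6 - 42) = 1155*(-48) = -55440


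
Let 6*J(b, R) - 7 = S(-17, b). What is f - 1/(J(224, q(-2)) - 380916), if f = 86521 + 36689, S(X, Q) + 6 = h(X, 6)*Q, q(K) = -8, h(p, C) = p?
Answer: 94021674212/763101 ≈ 1.2321e+5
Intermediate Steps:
S(X, Q) = -6 + Q*X (S(X, Q) = -6 + X*Q = -6 + Q*X)
J(b, R) = 1/6 - 17*b/6 (J(b, R) = 7/6 + (-6 + b*(-17))/6 = 7/6 + (-6 - 17*b)/6 = 7/6 + (-1 - 17*b/6) = 1/6 - 17*b/6)
f = 123210
f - 1/(J(224, q(-2)) - 380916) = 123210 - 1/((1/6 - 17/6*224) - 380916) = 123210 - 1/((1/6 - 1904/3) - 380916) = 123210 - 1/(-1269/2 - 380916) = 123210 - 1/(-763101/2) = 123210 - 1*(-2/763101) = 123210 + 2/763101 = 94021674212/763101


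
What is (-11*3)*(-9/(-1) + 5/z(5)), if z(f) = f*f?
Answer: -1518/5 ≈ -303.60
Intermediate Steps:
z(f) = f**2
(-11*3)*(-9/(-1) + 5/z(5)) = (-11*3)*(-9/(-1) + 5/(5**2)) = -33*(-9*(-1) + 5/25) = -33*(9 + 5*(1/25)) = -33*(9 + 1/5) = -33*46/5 = -1518/5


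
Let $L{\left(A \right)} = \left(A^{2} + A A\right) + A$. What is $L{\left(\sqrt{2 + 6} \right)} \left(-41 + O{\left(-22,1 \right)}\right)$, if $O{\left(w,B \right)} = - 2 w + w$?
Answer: $-304 - 38 \sqrt{2} \approx -357.74$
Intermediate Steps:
$O{\left(w,B \right)} = - w$
$L{\left(A \right)} = A + 2 A^{2}$ ($L{\left(A \right)} = \left(A^{2} + A^{2}\right) + A = 2 A^{2} + A = A + 2 A^{2}$)
$L{\left(\sqrt{2 + 6} \right)} \left(-41 + O{\left(-22,1 \right)}\right) = \sqrt{2 + 6} \left(1 + 2 \sqrt{2 + 6}\right) \left(-41 - -22\right) = \sqrt{8} \left(1 + 2 \sqrt{8}\right) \left(-41 + 22\right) = 2 \sqrt{2} \left(1 + 2 \cdot 2 \sqrt{2}\right) \left(-19\right) = 2 \sqrt{2} \left(1 + 4 \sqrt{2}\right) \left(-19\right) = - 38 \sqrt{2} \left(1 + 4 \sqrt{2}\right)$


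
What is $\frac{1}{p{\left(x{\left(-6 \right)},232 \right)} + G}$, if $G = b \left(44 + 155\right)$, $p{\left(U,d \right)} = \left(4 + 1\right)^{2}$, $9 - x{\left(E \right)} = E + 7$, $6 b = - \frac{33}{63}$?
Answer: $\frac{126}{961} \approx 0.13111$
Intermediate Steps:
$b = - \frac{11}{126}$ ($b = \frac{\left(-33\right) \frac{1}{63}}{6} = \frac{1}{6} \left(- \frac{11}{21}\right) = - \frac{11}{126} \approx -0.087302$)
$x{\left(E \right)} = 2 - E$ ($x{\left(E \right)} = 9 - \left(E + 7\right) = 9 - \left(7 + E\right) = 2 - E$)
$p{\left(U,d \right)} = 25$ ($p{\left(U,d \right)} = 5^{2} = 25$)
$G = - \frac{2189}{126}$ ($G = - \frac{11 \left(44 + 155\right)}{126} = \left(- \frac{11}{126}\right) 199 = - \frac{2189}{126} \approx -17.373$)
$\frac{1}{p{\left(x{\left(-6 \right)},232 \right)} + G} = \frac{1}{25 - \frac{2189}{126}} = \frac{1}{\frac{961}{126}} = \frac{126}{961}$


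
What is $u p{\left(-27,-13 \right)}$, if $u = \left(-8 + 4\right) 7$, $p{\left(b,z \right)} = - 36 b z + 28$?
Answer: $353024$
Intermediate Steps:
$p{\left(b,z \right)} = 28 - 36 b z$ ($p{\left(b,z \right)} = - 36 b z + 28 = 28 - 36 b z$)
$u = -28$ ($u = \left(-4\right) 7 = -28$)
$u p{\left(-27,-13 \right)} = - 28 \left(28 - \left(-972\right) \left(-13\right)\right) = - 28 \left(28 - 12636\right) = \left(-28\right) \left(-12608\right) = 353024$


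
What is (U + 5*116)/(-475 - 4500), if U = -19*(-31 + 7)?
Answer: -1036/4975 ≈ -0.20824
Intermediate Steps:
U = 456 (U = -19*(-24) = 456)
(U + 5*116)/(-475 - 4500) = (456 + 5*116)/(-475 - 4500) = (456 + 580)/(-4975) = 1036*(-1/4975) = -1036/4975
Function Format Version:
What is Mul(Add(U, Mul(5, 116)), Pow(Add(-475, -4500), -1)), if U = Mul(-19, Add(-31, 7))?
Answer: Rational(-1036, 4975) ≈ -0.20824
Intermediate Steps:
U = 456 (U = Mul(-19, -24) = 456)
Mul(Add(U, Mul(5, 116)), Pow(Add(-475, -4500), -1)) = Mul(Add(456, Mul(5, 116)), Pow(Add(-475, -4500), -1)) = Mul(Add(456, 580), Pow(-4975, -1)) = Mul(1036, Rational(-1, 4975)) = Rational(-1036, 4975)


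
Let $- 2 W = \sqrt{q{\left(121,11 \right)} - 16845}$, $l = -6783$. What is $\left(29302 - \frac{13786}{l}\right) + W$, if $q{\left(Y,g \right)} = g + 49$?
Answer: $\frac{198769252}{6783} - \frac{3 i \sqrt{1865}}{2} \approx 29304.0 - 64.778 i$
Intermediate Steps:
$q{\left(Y,g \right)} = 49 + g$
$W = - \frac{3 i \sqrt{1865}}{2}$ ($W = - \frac{\sqrt{\left(49 + 11\right) - 16845}}{2} = - \frac{\sqrt{60 - 16845}}{2} = - \frac{\sqrt{-16785}}{2} = - \frac{3 i \sqrt{1865}}{2} \approx - 64.778 i$)
$\left(29302 - \frac{13786}{l}\right) + W = \left(29302 - \frac{13786}{-6783}\right) - \frac{3 i \sqrt{1865}}{2} = \left(29302 - - \frac{13786}{6783}\right) - \frac{3 i \sqrt{1865}}{2} = \left(29302 + \frac{13786}{6783}\right) - \frac{3 i \sqrt{1865}}{2} = \frac{198769252}{6783} - \frac{3 i \sqrt{1865}}{2}$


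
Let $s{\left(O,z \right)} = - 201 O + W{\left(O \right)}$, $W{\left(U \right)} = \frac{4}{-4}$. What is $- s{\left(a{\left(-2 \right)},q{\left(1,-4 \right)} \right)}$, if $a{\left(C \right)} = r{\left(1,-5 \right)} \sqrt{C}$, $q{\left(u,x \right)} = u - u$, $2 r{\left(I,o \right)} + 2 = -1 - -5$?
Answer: $1 + 201 i \sqrt{2} \approx 1.0 + 284.26 i$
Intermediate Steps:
$r{\left(I,o \right)} = 1$ ($r{\left(I,o \right)} = -1 + \frac{-1 - -5}{2} = -1 + \frac{-1 + 5}{2} = -1 + \frac{1}{2} \cdot 4 = -1 + 2 = 1$)
$W{\left(U \right)} = -1$ ($W{\left(U \right)} = 4 \left(- \frac{1}{4}\right) = -1$)
$q{\left(u,x \right)} = 0$
$a{\left(C \right)} = \sqrt{C}$ ($a{\left(C \right)} = 1 \sqrt{C} = \sqrt{C}$)
$s{\left(O,z \right)} = -1 - 201 O$ ($s{\left(O,z \right)} = - 201 O - 1 = -1 - 201 O$)
$- s{\left(a{\left(-2 \right)},q{\left(1,-4 \right)} \right)} = - (-1 - 201 \sqrt{-2}) = - (-1 - 201 i \sqrt{2}) = 1 + 201 i \sqrt{2}$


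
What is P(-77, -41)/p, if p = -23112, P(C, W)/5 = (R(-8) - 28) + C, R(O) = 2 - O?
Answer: 475/23112 ≈ 0.020552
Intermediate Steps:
P(C, W) = -90 + 5*C (P(C, W) = 5*(((2 - 1*(-8)) - 28) + C) = 5*(((2 + 8) - 28) + C) = 5*((10 - 28) + C) = 5*(-18 + C) = -90 + 5*C)
P(-77, -41)/p = (-90 + 5*(-77))/(-23112) = (-90 - 385)*(-1/23112) = -475*(-1/23112) = 475/23112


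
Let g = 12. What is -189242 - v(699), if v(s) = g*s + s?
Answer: -198329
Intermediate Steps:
v(s) = 13*s (v(s) = 12*s + s = 13*s)
-189242 - v(699) = -189242 - 13*699 = -189242 - 1*9087 = -189242 - 9087 = -198329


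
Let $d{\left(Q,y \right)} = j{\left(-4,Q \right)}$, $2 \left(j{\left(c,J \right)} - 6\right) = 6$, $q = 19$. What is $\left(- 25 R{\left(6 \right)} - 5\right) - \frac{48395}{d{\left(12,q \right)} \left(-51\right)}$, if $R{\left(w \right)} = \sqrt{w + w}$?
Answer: $\frac{46100}{459} - 50 \sqrt{3} \approx 13.833$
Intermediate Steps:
$j{\left(c,J \right)} = 9$ ($j{\left(c,J \right)} = 6 + \frac{1}{2} \cdot 6 = 6 + 3 = 9$)
$d{\left(Q,y \right)} = 9$
$R{\left(w \right)} = \sqrt{2} \sqrt{w}$ ($R{\left(w \right)} = \sqrt{2 w} = \sqrt{2} \sqrt{w}$)
$\left(- 25 R{\left(6 \right)} - 5\right) - \frac{48395}{d{\left(12,q \right)} \left(-51\right)} = \left(- 25 \sqrt{2} \sqrt{6} - 5\right) - \frac{48395}{9 \left(-51\right)} = \left(- 25 \cdot 2 \sqrt{3} - 5\right) - \frac{48395}{-459} = \left(- 50 \sqrt{3} - 5\right) - - \frac{48395}{459} = \left(-5 - 50 \sqrt{3}\right) + \frac{48395}{459} = \frac{46100}{459} - 50 \sqrt{3}$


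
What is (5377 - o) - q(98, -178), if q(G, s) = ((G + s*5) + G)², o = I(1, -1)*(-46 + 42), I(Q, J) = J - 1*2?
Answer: -476271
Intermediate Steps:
I(Q, J) = -2 + J (I(Q, J) = J - 2 = -2 + J)
o = 12 (o = (-2 - 1)*(-46 + 42) = -3*(-4) = 12)
q(G, s) = (2*G + 5*s)² (q(G, s) = ((G + 5*s) + G)² = (2*G + 5*s)²)
(5377 - o) - q(98, -178) = (5377 - 1*12) - (2*98 + 5*(-178))² = (5377 - 12) - (196 - 890)² = 5365 - 1*(-694)² = 5365 - 1*481636 = 5365 - 481636 = -476271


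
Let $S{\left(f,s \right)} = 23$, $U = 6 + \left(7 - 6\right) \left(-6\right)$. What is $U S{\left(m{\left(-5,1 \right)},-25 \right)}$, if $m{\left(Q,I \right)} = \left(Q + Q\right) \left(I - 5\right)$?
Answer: $0$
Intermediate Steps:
$U = 0$ ($U = 6 + 1 \left(-6\right) = 6 - 6 = 0$)
$m{\left(Q,I \right)} = 2 Q \left(-5 + I\right)$
$U S{\left(m{\left(-5,1 \right)},-25 \right)} = 0 \cdot 23 = 0$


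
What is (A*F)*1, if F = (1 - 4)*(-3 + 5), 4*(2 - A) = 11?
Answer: 9/2 ≈ 4.5000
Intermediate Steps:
A = -3/4 (A = 2 - 1/4*11 = 2 - 11/4 = -3/4 ≈ -0.75000)
F = -6 (F = -3*2 = -6)
(A*F)*1 = -3/4*(-6)*1 = (9/2)*1 = 9/2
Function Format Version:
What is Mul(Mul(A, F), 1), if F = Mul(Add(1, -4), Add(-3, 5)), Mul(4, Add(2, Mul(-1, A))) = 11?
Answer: Rational(9, 2) ≈ 4.5000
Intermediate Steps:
A = Rational(-3, 4) (A = Add(2, Mul(Rational(-1, 4), 11)) = Add(2, Rational(-11, 4)) = Rational(-3, 4) ≈ -0.75000)
F = -6 (F = Mul(-3, 2) = -6)
Mul(Mul(A, F), 1) = Mul(Mul(Rational(-3, 4), -6), 1) = Mul(Rational(9, 2), 1) = Rational(9, 2)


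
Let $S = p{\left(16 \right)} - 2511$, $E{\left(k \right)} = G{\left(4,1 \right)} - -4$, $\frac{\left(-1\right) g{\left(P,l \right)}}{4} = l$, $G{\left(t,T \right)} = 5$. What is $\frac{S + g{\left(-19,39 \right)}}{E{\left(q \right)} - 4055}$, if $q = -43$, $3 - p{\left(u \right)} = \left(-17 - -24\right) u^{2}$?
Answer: $\frac{2228}{2023} \approx 1.1013$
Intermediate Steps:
$p{\left(u \right)} = 3 - 7 u^{2}$ ($p{\left(u \right)} = 3 - \left(-17 - -24\right) u^{2} = 3 - \left(-17 + 24\right) u^{2} = 3 - 7 u^{2}$)
$g{\left(P,l \right)} = - 4 l$
$E{\left(k \right)} = 9$ ($E{\left(k \right)} = 5 - -4 = 5 + 4 = 9$)
$S = -4300$ ($S = \left(3 - 7 \cdot 16^{2}\right) - 2511 = \left(3 - 1792\right) - 2511 = -1789 - 2511 = -4300$)
$\frac{S + g{\left(-19,39 \right)}}{E{\left(q \right)} - 4055} = \frac{-4300 - 156}{9 - 4055} = \frac{-4300 - 156}{-4046} = \left(-4456\right) \left(- \frac{1}{4046}\right) = \frac{2228}{2023}$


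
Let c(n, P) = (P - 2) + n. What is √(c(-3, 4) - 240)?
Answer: I*√241 ≈ 15.524*I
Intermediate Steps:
c(n, P) = -2 + P + n (c(n, P) = (-2 + P) + n = -2 + P + n)
√(c(-3, 4) - 240) = √((-2 + 4 - 3) - 240) = √(-1 - 240) = √(-241) = I*√241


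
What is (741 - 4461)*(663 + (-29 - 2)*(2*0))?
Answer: -2466360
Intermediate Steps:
(741 - 4461)*(663 + (-29 - 2)*(2*0)) = -3720*(663 - 31*0) = -3720*(663 + 0) = -3720*663 = -2466360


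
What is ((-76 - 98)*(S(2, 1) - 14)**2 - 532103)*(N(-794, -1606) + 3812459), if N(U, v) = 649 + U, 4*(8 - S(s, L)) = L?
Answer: -8217822152243/4 ≈ -2.0545e+12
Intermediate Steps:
S(s, L) = 8 - L/4
((-76 - 98)*(S(2, 1) - 14)**2 - 532103)*(N(-794, -1606) + 3812459) = ((-76 - 98)*((8 - 1/4*1) - 14)**2 - 532103)*((649 - 794) + 3812459) = (-174*((8 - 1/4) - 14)**2 - 532103)*(-145 + 3812459) = (-174*(31/4 - 14)**2 - 532103)*3812314 = (-174*(-25/4)**2 - 532103)*3812314 = (-174*625/16 - 532103)*3812314 = (-54375/8 - 532103)*3812314 = -4311199/8*3812314 = -8217822152243/4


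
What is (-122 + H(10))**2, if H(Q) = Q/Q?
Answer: 14641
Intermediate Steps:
H(Q) = 1
(-122 + H(10))**2 = (-122 + 1)**2 = (-121)**2 = 14641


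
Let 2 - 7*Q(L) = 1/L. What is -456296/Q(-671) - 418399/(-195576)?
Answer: -419162284981855/262658568 ≈ -1.5958e+6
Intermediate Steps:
Q(L) = 2/7 - 1/(7*L)
-456296/Q(-671) - 418399/(-195576) = -456296*(-4697/(-1 + 2*(-671))) - 418399/(-195576) = -456296*(-4697/(-1 - 1342)) - 418399*(-1/195576) = -456296/((1/7)*(-1/671)*(-1343)) + 418399/195576 = -456296/1343/4697 + 418399/195576 = -456296*4697/1343 + 418399/195576 = -2143222312/1343 + 418399/195576 = -419162284981855/262658568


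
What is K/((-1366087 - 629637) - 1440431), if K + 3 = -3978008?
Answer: 3978011/3436155 ≈ 1.1577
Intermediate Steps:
K = -3978011 (K = -3 - 3978008 = -3978011)
K/((-1366087 - 629637) - 1440431) = -3978011/((-1366087 - 629637) - 1440431) = -3978011/(-1995724 - 1440431) = -3978011/(-3436155) = -3978011*(-1/3436155) = 3978011/3436155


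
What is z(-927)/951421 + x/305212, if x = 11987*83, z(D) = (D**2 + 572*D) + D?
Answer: 1046746492237/290385106252 ≈ 3.6047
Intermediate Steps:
z(D) = D**2 + 573*D
x = 994921
z(-927)/951421 + x/305212 = -927*(573 - 927)/951421 + 994921/305212 = -927*(-354)*(1/951421) + 994921*(1/305212) = 328158*(1/951421) + 994921/305212 = 328158/951421 + 994921/305212 = 1046746492237/290385106252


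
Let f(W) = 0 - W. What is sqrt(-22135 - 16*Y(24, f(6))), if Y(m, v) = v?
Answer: I*sqrt(22039) ≈ 148.46*I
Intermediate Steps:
f(W) = -W
sqrt(-22135 - 16*Y(24, f(6))) = sqrt(-22135 - (-16)*6) = sqrt(-22135 - 16*(-6)) = sqrt(-22135 + 96) = sqrt(-22039) = I*sqrt(22039)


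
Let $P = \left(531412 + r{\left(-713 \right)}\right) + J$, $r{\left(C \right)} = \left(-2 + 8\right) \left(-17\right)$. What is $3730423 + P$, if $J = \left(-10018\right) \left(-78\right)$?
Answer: $5043137$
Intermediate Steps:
$r{\left(C \right)} = -102$ ($r{\left(C \right)} = 6 \left(-17\right) = -102$)
$J = 781404$
$P = 1312714$ ($P = \left(531412 - 102\right) + 781404 = 531310 + 781404 = 1312714$)
$3730423 + P = 3730423 + 1312714 = 5043137$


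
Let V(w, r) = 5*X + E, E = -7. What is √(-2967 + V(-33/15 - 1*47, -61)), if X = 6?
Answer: 8*I*√46 ≈ 54.259*I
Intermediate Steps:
V(w, r) = 23 (V(w, r) = 5*6 - 7 = 30 - 7 = 23)
√(-2967 + V(-33/15 - 1*47, -61)) = √(-2967 + 23) = √(-2944) = 8*I*√46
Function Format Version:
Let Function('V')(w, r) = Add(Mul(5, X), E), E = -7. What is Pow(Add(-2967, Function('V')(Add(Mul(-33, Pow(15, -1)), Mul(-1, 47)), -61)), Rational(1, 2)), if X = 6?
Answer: Mul(8, I, Pow(46, Rational(1, 2))) ≈ Mul(54.259, I)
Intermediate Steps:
Function('V')(w, r) = 23 (Function('V')(w, r) = Add(Mul(5, 6), -7) = Add(30, -7) = 23)
Pow(Add(-2967, Function('V')(Add(Mul(-33, Pow(15, -1)), Mul(-1, 47)), -61)), Rational(1, 2)) = Pow(Add(-2967, 23), Rational(1, 2)) = Pow(-2944, Rational(1, 2)) = Mul(8, I, Pow(46, Rational(1, 2)))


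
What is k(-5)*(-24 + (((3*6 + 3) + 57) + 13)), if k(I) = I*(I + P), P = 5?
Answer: 0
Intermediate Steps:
k(I) = I*(5 + I) (k(I) = I*(I + 5) = I*(5 + I))
k(-5)*(-24 + (((3*6 + 3) + 57) + 13)) = (-5*(5 - 5))*(-24 + (((3*6 + 3) + 57) + 13)) = (-5*0)*(-24 + (((18 + 3) + 57) + 13)) = 0*(-24 + ((21 + 57) + 13)) = 0*(-24 + (78 + 13)) = 0*(-24 + 91) = 0*67 = 0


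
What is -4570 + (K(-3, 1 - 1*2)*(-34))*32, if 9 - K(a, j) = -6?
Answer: -20890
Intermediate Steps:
K(a, j) = 15 (K(a, j) = 9 - 1*(-6) = 9 + 6 = 15)
-4570 + (K(-3, 1 - 1*2)*(-34))*32 = -4570 + (15*(-34))*32 = -4570 - 510*32 = -4570 - 16320 = -20890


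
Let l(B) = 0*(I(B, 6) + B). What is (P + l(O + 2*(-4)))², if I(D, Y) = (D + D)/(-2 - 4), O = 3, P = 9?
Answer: 81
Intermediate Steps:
I(D, Y) = -D/3 (I(D, Y) = (2*D)/(-6) = (2*D)*(-⅙) = -D/3)
l(B) = 0 (l(B) = 0*(-B/3 + B) = 0*(2*B/3) = 0)
(P + l(O + 2*(-4)))² = (9 + 0)² = 9² = 81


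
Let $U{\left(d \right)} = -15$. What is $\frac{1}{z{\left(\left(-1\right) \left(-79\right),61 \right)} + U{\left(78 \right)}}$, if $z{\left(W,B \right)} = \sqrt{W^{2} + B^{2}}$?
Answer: $\frac{15}{9737} + \frac{\sqrt{9962}}{9737} \approx 0.011791$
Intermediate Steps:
$z{\left(W,B \right)} = \sqrt{B^{2} + W^{2}}$
$\frac{1}{z{\left(\left(-1\right) \left(-79\right),61 \right)} + U{\left(78 \right)}} = \frac{1}{\sqrt{61^{2} + \left(\left(-1\right) \left(-79\right)\right)^{2}} - 15} = \frac{1}{\sqrt{3721 + 79^{2}} - 15} = \frac{1}{\sqrt{3721 + 6241} - 15} = \frac{1}{\sqrt{9962} - 15} = \frac{1}{-15 + \sqrt{9962}}$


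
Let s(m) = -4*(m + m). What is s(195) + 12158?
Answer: 10598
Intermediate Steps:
s(m) = -8*m
s(195) + 12158 = -8*195 + 12158 = -1560 + 12158 = 10598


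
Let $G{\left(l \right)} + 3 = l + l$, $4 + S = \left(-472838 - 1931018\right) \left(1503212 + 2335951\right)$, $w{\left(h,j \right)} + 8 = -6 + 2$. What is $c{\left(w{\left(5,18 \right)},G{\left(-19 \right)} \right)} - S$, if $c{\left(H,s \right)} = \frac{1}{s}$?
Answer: $\frac{378380595513811}{41} \approx 9.2288 \cdot 10^{12}$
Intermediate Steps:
$w{\left(h,j \right)} = -12$ ($w{\left(h,j \right)} = -8 + \left(-6 + 2\right) = -8 - 4 = -12$)
$S = -9228795012532$ ($S = -4 + \left(-472838 - 1931018\right) \left(1503212 + 2335951\right) = -4 - 9228795012528 = -9228795012532$)
$G{\left(l \right)} = -3 + 2 l$ ($G{\left(l \right)} = -3 + \left(l + l\right) = -3 + 2 l$)
$c{\left(w{\left(5,18 \right)},G{\left(-19 \right)} \right)} - S = \frac{1}{-3 + 2 \left(-19\right)} - -9228795012532 = \frac{1}{-3 - 38} + 9228795012532 = \frac{1}{-41} + 9228795012532 = - \frac{1}{41} + 9228795012532 = \frac{378380595513811}{41}$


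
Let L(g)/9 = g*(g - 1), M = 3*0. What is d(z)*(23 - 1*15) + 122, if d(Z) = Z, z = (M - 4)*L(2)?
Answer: -454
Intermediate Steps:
M = 0
L(g) = 9*g*(-1 + g) (L(g) = 9*(g*(g - 1)) = 9*(g*(-1 + g)) = 9*g*(-1 + g))
z = -72 (z = (0 - 4)*(9*2*(-1 + 2)) = -36*2 = -4*18 = -72)
d(z)*(23 - 1*15) + 122 = -72*(23 - 1*15) + 122 = -72*(23 - 15) + 122 = -72*8 + 122 = -576 + 122 = -454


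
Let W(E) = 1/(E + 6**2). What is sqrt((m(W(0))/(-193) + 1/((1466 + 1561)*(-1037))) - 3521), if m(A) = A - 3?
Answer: I*sqrt(5169173266693780257181)/1211653614 ≈ 59.338*I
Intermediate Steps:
W(E) = 1/(36 + E) (W(E) = 1/(E + 36) = 1/(36 + E))
m(A) = -3 + A
sqrt((m(W(0))/(-193) + 1/((1466 + 1561)*(-1037))) - 3521) = sqrt(((-3 + 1/(36 + 0))/(-193) + 1/((1466 + 1561)*(-1037))) - 3521) = sqrt(((-3 + 1/36)*(-1/193) - 1/1037/3027) - 3521) = sqrt(((-3 + 1/36)*(-1/193) + (1/3027)*(-1/1037)) - 3521) = sqrt((-107/36*(-1/193) - 1/3138999) - 3521) = sqrt((107/6948 - 1/3138999) - 3521) = sqrt(111955315/7269921684 - 3521) = sqrt(-25597282294049/7269921684) = I*sqrt(5169173266693780257181)/1211653614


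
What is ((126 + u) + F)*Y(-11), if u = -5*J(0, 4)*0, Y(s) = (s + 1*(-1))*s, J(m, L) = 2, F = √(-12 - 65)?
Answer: 16632 + 132*I*√77 ≈ 16632.0 + 1158.3*I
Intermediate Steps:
F = I*√77 (F = √(-77) = I*√77 ≈ 8.775*I)
Y(s) = s*(-1 + s) (Y(s) = (s - 1)*s = (-1 + s)*s = s*(-1 + s))
u = 0 (u = -5*2*0 = -10*0 = 0)
((126 + u) + F)*Y(-11) = ((126 + 0) + I*√77)*(-11*(-1 - 11)) = (126 + I*√77)*(-11*(-12)) = (126 + I*√77)*132 = 16632 + 132*I*√77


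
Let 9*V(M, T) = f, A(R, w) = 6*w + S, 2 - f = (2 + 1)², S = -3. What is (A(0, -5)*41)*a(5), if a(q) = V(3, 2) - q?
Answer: 23452/3 ≈ 7817.3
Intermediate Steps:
f = -7 (f = 2 - (2 + 1)² = 2 - 1*3² = 2 - 1*9 = 2 - 9 = -7)
A(R, w) = -3 + 6*w (A(R, w) = 6*w - 3 = -3 + 6*w)
V(M, T) = -7/9 (V(M, T) = (⅑)*(-7) = -7/9)
a(q) = -7/9 - q
(A(0, -5)*41)*a(5) = ((-3 + 6*(-5))*41)*(-7/9 - 1*5) = ((-3 - 30)*41)*(-7/9 - 5) = -33*41*(-52/9) = -1353*(-52/9) = 23452/3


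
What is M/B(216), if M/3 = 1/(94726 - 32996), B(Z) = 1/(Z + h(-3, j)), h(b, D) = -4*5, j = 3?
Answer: 294/30865 ≈ 0.0095254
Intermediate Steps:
h(b, D) = -20
B(Z) = 1/(-20 + Z) (B(Z) = 1/(Z - 20) = 1/(-20 + Z))
M = 3/61730 (M = 3/(94726 - 32996) = 3/61730 ≈ 4.8599e-5)
M/B(216) = 3/(61730*(1/(-20 + 216))) = 3/(61730*(1/196)) = (3/61730)*196 = 294/30865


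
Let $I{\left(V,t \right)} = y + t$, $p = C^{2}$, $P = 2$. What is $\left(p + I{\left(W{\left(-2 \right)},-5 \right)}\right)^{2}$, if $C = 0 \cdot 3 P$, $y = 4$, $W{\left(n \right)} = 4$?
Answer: $1$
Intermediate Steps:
$C = 0$ ($C = 0 \cdot 3 \cdot 2 = 0 \cdot 2 = 0$)
$p = 0$ ($p = 0^{2} = 0$)
$I{\left(V,t \right)} = 4 + t$
$\left(p + I{\left(W{\left(-2 \right)},-5 \right)}\right)^{2} = \left(0 + \left(4 - 5\right)\right)^{2} = \left(0 - 1\right)^{2} = \left(-1\right)^{2} = 1$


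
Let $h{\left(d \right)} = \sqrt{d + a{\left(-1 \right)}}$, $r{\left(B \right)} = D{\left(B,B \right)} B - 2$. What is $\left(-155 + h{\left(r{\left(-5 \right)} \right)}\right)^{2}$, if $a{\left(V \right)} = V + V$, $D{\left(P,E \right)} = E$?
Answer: $\left(155 - \sqrt{21}\right)^{2} \approx 22625.0$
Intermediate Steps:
$a{\left(V \right)} = 2 V$
$r{\left(B \right)} = -2 + B^{2}$ ($r{\left(B \right)} = B B - 2 = B^{2} - 2 = -2 + B^{2}$)
$h{\left(d \right)} = \sqrt{-2 + d}$ ($h{\left(d \right)} = \sqrt{d + 2 \left(-1\right)} = \sqrt{d - 2} = \sqrt{-2 + d}$)
$\left(-155 + h{\left(r{\left(-5 \right)} \right)}\right)^{2} = \left(-155 + \sqrt{-2 - \left(2 - \left(-5\right)^{2}\right)}\right)^{2} = \left(-155 + \sqrt{-2 + \left(-2 + 25\right)}\right)^{2} = \left(-155 + \sqrt{-2 + 23}\right)^{2} = \left(-155 + \sqrt{21}\right)^{2}$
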